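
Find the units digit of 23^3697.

3

Powers of 3 mod 10 repeat with period 4: 3, 9, 7, 1.
3697 leaves remainder 1 on division by 4, so 23^3697 ends in 3.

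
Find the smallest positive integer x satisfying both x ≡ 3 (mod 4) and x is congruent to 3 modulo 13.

3

x ≡ 3 (mod 4) gives x ∈ {3}.
The first of these with x mod 13 = 3 is 3.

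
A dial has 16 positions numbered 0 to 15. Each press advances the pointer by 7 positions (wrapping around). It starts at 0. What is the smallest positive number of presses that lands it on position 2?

7⁻¹ ≡ 7 (mod 16) because 7·7 = 49 = 3·16 + 1.
Multiplying both sides by 7: x ≡ 7·2 = 14 ≡ 14 (mod 16).

14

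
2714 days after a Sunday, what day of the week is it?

2714 = 387·7 + 5, so 2714 mod 7 = 5.
Sunday + 5 days → Friday.

Friday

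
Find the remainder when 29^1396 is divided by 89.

11

By repeated squaring mod 89: 29^1≡29, 29^2≡40, 29^4≡87, 29^8≡4, 29^16≡16, 29^32≡78, 29^64≡32, 29^128≡45, 29^256≡67, 29^512≡39, 29^1024≡8.
1396 = 4 + 16 + 32 + 64 + 256 + 1024, so 29^1396 ≡ 87·16·78·32·67·8 ≡ 11 (mod 89).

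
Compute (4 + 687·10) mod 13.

10

687·10 = 6870.
6870 = 528·13 + 6, so 6870 mod 13 = 6.
(4 + 6) mod 13 = 10.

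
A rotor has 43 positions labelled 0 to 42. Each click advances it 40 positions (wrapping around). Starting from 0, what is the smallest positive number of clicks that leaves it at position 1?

40·14 = 560 = 13·43 + 1, so 40⁻¹ ≡ 14 (mod 43).

14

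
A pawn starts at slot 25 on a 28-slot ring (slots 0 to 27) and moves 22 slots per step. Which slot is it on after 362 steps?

362·22 = 7964.
7964 − 284·28 = 12, so 7964 ≡ 12 (mod 28).
(25 + 12) mod 28 = 9.

9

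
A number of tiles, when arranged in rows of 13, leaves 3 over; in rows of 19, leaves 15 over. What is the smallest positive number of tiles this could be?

x ≡ 3 (mod 13) gives x ∈ {3, 16, 29, 42, 55, 68, 81, 94, …}.
The first of these with x mod 19 = 15 is 224.

224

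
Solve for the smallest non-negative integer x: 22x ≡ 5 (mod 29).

22⁻¹ ≡ 4 (mod 29) because 22·4 = 88 = 3·29 + 1.
Multiplying both sides by 4: x ≡ 4·5 = 20 ≡ 20 (mod 29).
Check: 22·20 = 440 = 15·29 + 5.

20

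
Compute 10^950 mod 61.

By repeated squaring mod 61: 10^1≡10, 10^2≡39, 10^4≡57, 10^8≡16, 10^16≡12, 10^32≡22, 10^64≡57, 10^128≡16, 10^256≡12, 10^512≡22.
950 = 2 + 4 + 16 + 32 + 128 + 256 + 512, so 10^950 ≡ 39·57·12·22·16·12·22 ≡ 48 (mod 61).

48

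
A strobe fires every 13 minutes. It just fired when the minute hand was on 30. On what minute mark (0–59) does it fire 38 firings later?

44

38·13 = 494.
494 = 8·60 + 14, so 494 mod 60 = 14.
(30 + 14) mod 60 = 44.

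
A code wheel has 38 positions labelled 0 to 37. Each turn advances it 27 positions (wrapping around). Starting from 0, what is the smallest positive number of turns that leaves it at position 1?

38 = 1·27 + 11
27 = 2·11 + 5
11 = 2·5 + 1
5 = 5·1 + 0
Back-substituting gives 27·31 ≡ 1 (mod 38).

31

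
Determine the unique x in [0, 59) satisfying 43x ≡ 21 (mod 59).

54

The inverse of 43 mod 59 is 11 (since 43·11 = 473 ≡ 1).
So x ≡ 11·21 = 231 ≡ 54 (mod 59).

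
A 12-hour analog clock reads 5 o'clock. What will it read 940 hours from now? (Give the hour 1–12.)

9

940 mod 12 = 4 (since 78·12 = 936).
5 + 4 → 9 on a 12-hour dial.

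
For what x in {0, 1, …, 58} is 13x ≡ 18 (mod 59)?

15

13⁻¹ ≡ 50 (mod 59) because 13·50 = 650 = 11·59 + 1.
So x ≡ 50·18 = 900 ≡ 15 (mod 59).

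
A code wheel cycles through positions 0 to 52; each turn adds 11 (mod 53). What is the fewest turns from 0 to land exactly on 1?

29

11·29 = 319 = 6·53 + 1, so 11⁻¹ ≡ 29 (mod 53).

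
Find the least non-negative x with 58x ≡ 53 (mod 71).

The inverse of 58 mod 71 is 60 (since 58·60 = 3480 ≡ 1).
Multiplying both sides by 60: x ≡ 60·53 = 3180 ≡ 56 (mod 71).

56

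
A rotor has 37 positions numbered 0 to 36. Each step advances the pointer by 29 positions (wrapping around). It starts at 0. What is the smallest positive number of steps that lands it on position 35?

29⁻¹ ≡ 23 (mod 37) because 29·23 = 667 = 18·37 + 1.
Multiplying both sides by 23: x ≡ 23·35 = 805 ≡ 28 (mod 37).

28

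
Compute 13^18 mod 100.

Square-and-reduce mod 100: 13^1≡13, 13^2≡69, 13^4≡61, 13^8≡21, 13^16≡41.
Since 18 = 2 + 16 in binary, 13^18 ≡ 69·41 ≡ 29 (mod 100).

29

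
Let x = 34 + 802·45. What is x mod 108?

52

802·45 = 36090.
36090 mod 108 = 18 (since 334·108 = 36072).
(34 + 18) mod 108 = 52.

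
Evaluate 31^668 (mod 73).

41

By repeated squaring mod 73: 31^1≡31, 31^2≡12, 31^4≡71, 31^8≡4, 31^16≡16, 31^32≡37, 31^64≡55, 31^128≡32, 31^256≡2, 31^512≡4.
Since 668 = 4 + 8 + 16 + 128 + 512 in binary, 31^668 ≡ 71·4·16·32·4 ≡ 41 (mod 73).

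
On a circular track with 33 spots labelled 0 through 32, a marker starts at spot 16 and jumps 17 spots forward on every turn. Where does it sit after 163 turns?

15

163·17 = 2771.
Dividing 2771 by 33 gives quotient 83 and remainder 32.
(16 + 32) mod 33 = 15.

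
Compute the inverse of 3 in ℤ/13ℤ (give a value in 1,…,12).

9

3·9 = 27 = 2·13 + 1, so 3⁻¹ ≡ 9 (mod 13).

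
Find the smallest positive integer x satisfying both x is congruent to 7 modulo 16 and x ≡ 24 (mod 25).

x ≡ 7 (mod 16) gives x ∈ {7, 23, 39, 55, 71, 87, 103, 119, …}.
The first of these with x mod 25 = 24 is 199.

199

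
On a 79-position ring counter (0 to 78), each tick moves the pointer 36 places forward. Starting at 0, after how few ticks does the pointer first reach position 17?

The inverse of 36 mod 79 is 11 (since 36·11 = 396 ≡ 1).
Multiplying both sides by 11: x ≡ 11·17 = 187 ≡ 29 (mod 79).

29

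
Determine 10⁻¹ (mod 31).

31 = 3·10 + 1
10 = 10·1 + 0
Back-substituting gives 10·28 ≡ 1 (mod 31).

28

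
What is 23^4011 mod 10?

7

Last digits of 3^n: 3, 9, 7, 1 (period 4).
4011 leaves remainder 3 on division by 4, so 23^4011 ends in 7.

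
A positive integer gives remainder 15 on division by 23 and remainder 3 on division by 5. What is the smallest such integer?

38

x ≡ 3 (mod 5) gives x ∈ {3, 8, 13, 18, 23, 28, 33, 38}.
The first of these with x mod 23 = 15 is 38.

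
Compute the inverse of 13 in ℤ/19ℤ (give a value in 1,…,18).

3

13·3 = 39 = 2·19 + 1, so 13⁻¹ ≡ 3 (mod 19).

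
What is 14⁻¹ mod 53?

14·19 = 266 = 5·53 + 1, so 14⁻¹ ≡ 19 (mod 53).

19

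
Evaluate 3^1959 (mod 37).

Square-and-reduce mod 37: 3^1≡3, 3^2≡9, 3^4≡7, 3^8≡12, 3^16≡33, 3^32≡16, 3^64≡34, 3^128≡9, 3^256≡7, 3^512≡12, 3^1024≡33.
Since 1959 = 1 + 2 + 4 + 32 + 128 + 256 + 512 + 1024 in binary, 3^1959 ≡ 3·9·7·16·9·7·12·33 ≡ 11 (mod 37).

11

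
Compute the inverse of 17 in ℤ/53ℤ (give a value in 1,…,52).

25

53 = 3·17 + 2
17 = 8·2 + 1
2 = 2·1 + 0
Back-substituting gives 17·25 ≡ 1 (mod 53).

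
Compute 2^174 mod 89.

Successive squares of 2 mod 89: 2^1≡2, 2^2≡4, 2^4≡16, 2^8≡78, 2^16≡32, 2^32≡45, 2^64≡67, 2^128≡39.
174 = 2 + 4 + 8 + 32 + 128, so 2^174 ≡ 4·16·78·45·39 ≡ 67 (mod 89).

67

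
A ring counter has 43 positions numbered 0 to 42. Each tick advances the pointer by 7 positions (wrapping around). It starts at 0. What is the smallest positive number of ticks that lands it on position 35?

The inverse of 7 mod 43 is 37 (since 7·37 = 259 ≡ 1).
Multiplying both sides by 37: x ≡ 37·35 = 1295 ≡ 5 (mod 43).

5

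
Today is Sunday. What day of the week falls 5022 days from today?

5022 − 717·7 = 3, so 5022 ≡ 3 (mod 7).
Sunday + 3 days → Wednesday.

Wednesday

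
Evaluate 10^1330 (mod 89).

50

By repeated squaring mod 89: 10^1≡10, 10^2≡11, 10^4≡32, 10^8≡45, 10^16≡67, 10^32≡39, 10^64≡8, 10^128≡64, 10^256≡2, 10^512≡4, 10^1024≡16.
Since 1330 = 2 + 16 + 32 + 256 + 1024 in binary, 10^1330 ≡ 11·67·39·2·16 ≡ 50 (mod 89).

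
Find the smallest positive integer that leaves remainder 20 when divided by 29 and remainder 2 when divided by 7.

x ≡ 2 (mod 7) gives x ∈ {2, 9, 16, 23, 30, 37, 44, 51, …}.
The first of these with x mod 29 = 20 is 107.

107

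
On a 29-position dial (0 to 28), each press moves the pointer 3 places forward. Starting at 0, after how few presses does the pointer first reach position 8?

22

The inverse of 3 mod 29 is 10 (since 3·10 = 30 ≡ 1).
So x ≡ 10·8 = 80 ≡ 22 (mod 29).
Check: 3·22 = 66 = 2·29 + 8.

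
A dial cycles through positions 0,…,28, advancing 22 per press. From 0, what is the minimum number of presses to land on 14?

The inverse of 22 mod 29 is 4 (since 22·4 = 88 ≡ 1).
Multiplying both sides by 4: x ≡ 4·14 = 56 ≡ 27 (mod 29).

27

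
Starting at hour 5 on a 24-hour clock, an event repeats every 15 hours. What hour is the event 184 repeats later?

184·15 = 2760.
Dividing 2760 by 24 gives quotient 115 and remainder 0.
(5 + 0) mod 24 = 5.

5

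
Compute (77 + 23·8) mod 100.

61

23·8 = 184.
184 − 1·100 = 84, so 184 ≡ 84 (mod 100).
(77 + 84) mod 100 = 61.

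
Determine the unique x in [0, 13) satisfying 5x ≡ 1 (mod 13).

5⁻¹ ≡ 8 (mod 13) because 5·8 = 40 = 3·13 + 1.
So x ≡ 8·1 = 8 ≡ 8 (mod 13).

8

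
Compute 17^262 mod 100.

By repeated squaring mod 100: 17^1≡17, 17^2≡89, 17^4≡21, 17^8≡41, 17^16≡81, 17^32≡61, 17^64≡21, 17^128≡41, 17^256≡81.
Since 262 = 2 + 4 + 256 in binary, 17^262 ≡ 89·21·81 ≡ 89 (mod 100).

89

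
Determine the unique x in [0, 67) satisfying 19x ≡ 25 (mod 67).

26

The inverse of 19 mod 67 is 60 (since 19·60 = 1140 ≡ 1).
So x ≡ 60·25 = 1500 ≡ 26 (mod 67).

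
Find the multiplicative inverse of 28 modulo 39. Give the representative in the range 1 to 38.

7

39 = 1·28 + 11
28 = 2·11 + 6
11 = 1·6 + 5
6 = 1·5 + 1
5 = 5·1 + 0
Back-substituting gives 28·7 ≡ 1 (mod 39).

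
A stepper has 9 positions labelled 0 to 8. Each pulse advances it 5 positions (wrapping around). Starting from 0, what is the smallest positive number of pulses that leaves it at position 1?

2

5·2 = 10 = 1·9 + 1, so 5⁻¹ ≡ 2 (mod 9).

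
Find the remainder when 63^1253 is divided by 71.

Successive squares of 63 mod 71: 63^1≡63, 63^2≡64, 63^4≡49, 63^8≡58, 63^16≡27, 63^32≡19, 63^64≡6, 63^128≡36, 63^256≡18, 63^512≡40, 63^1024≡38.
1253 = 1 + 4 + 32 + 64 + 128 + 1024, so 63^1253 ≡ 63·49·19·6·36·38 ≡ 17 (mod 71).

17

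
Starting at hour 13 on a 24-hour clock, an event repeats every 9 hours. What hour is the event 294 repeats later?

294·9 = 2646.
Dividing 2646 by 24 gives quotient 110 and remainder 6.
(13 + 6) mod 24 = 19.

19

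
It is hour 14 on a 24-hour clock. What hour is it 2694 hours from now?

Dividing 2694 by 24 gives quotient 112 and remainder 6.
(14 + 6) mod 24 = 20.

20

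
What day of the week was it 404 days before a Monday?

Wednesday

404 mod 7 = 5 (since 57·7 = 399).
Monday − 5 days → Wednesday.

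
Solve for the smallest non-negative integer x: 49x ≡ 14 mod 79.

68

49⁻¹ ≡ 50 (mod 79) because 49·50 = 2450 = 31·79 + 1.
So x ≡ 50·14 = 700 ≡ 68 (mod 79).
Check: 49·68 = 3332 = 42·79 + 14.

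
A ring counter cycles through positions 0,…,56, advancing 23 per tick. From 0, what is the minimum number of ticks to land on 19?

38

23⁻¹ ≡ 5 (mod 57) because 23·5 = 115 = 2·57 + 1.
So x ≡ 5·19 = 95 ≡ 38 (mod 57).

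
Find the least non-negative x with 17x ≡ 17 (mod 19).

17⁻¹ ≡ 9 (mod 19) because 17·9 = 153 = 8·19 + 1.
So x ≡ 9·17 = 153 ≡ 1 (mod 19).

1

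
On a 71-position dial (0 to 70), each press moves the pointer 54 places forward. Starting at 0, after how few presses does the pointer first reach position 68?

The inverse of 54 mod 71 is 25 (since 54·25 = 1350 ≡ 1).
Multiplying both sides by 25: x ≡ 25·68 = 1700 ≡ 67 (mod 71).

67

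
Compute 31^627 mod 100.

By repeated squaring mod 100: 31^1≡31, 31^2≡61, 31^4≡21, 31^8≡41, 31^16≡81, 31^32≡61, 31^64≡21, 31^128≡41, 31^256≡81, 31^512≡61.
627 = 1 + 2 + 16 + 32 + 64 + 512, so 31^627 ≡ 31·61·81·61·21·61 ≡ 11 (mod 100).

11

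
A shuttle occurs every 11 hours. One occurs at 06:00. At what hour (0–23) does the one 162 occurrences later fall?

12

162·11 = 1782.
1782 − 74·24 = 6, so 1782 ≡ 6 (mod 24).
(6 + 6) mod 24 = 12.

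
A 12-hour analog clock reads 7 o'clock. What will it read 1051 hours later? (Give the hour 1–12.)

1051 = 87·12 + 7, so 1051 mod 12 = 7.
7 + 7 → 2 on a 12-hour dial.

2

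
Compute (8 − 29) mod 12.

3

29 mod 12 = 5 (since 2·12 = 24).
(8 − 5) mod 12 = 3.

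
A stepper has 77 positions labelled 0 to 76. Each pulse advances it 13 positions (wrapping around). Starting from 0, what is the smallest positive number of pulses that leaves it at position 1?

6

13·6 = 78 = 1·77 + 1, so 13⁻¹ ≡ 6 (mod 77).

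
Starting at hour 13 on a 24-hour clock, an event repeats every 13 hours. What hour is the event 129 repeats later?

129·13 = 1677.
Dividing 1677 by 24 gives quotient 69 and remainder 21.
(13 + 21) mod 24 = 10.

10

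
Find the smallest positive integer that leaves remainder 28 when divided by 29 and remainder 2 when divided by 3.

x ≡ 2 (mod 3) gives x ∈ {2, 5, 8, 11, 14, 17, 20, 23, …}.
The first of these with x mod 29 = 28 is 86.

86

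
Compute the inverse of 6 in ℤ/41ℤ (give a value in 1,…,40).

7

6·7 = 42 = 1·41 + 1, so 6⁻¹ ≡ 7 (mod 41).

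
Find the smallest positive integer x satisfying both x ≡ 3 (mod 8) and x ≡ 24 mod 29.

Since 29·5 ≡ 1 (mod 8), take x = 24 + 29·((3−24)·5 mod 8) = 24 + 29·7 = 227.
Check: 227 mod 8 = 3, 227 mod 29 = 24.

227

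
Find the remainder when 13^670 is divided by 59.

Square-and-reduce mod 59: 13^1≡13, 13^2≡51, 13^4≡5, 13^8≡25, 13^16≡35, 13^32≡45, 13^64≡19, 13^128≡7, 13^256≡49, 13^512≡41.
670 = 2 + 4 + 8 + 16 + 128 + 512, so 13^670 ≡ 51·5·25·35·7·41 ≡ 45 (mod 59).

45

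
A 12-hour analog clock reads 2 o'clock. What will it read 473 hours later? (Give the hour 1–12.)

7

473 = 39·12 + 5, so 473 mod 12 = 5.
2 + 5 → 7 on a 12-hour dial.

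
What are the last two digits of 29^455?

49

By repeated squaring mod 100: 29^1≡29, 29^2≡41, 29^4≡81, 29^8≡61, 29^16≡21, 29^32≡41, 29^64≡81, 29^128≡61, 29^256≡21.
455 = 1 + 2 + 4 + 64 + 128 + 256, so 29^455 ≡ 29·41·81·81·61·21 ≡ 49 (mod 100).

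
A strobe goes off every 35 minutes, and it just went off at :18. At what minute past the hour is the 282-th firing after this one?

282·35 = 9870.
9870 − 164·60 = 30, so 9870 ≡ 30 (mod 60).
(18 + 30) mod 60 = 48.

48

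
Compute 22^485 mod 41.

By repeated squaring mod 41: 22^1≡22, 22^2≡33, 22^4≡23, 22^8≡37, 22^16≡16, 22^32≡10, 22^64≡18, 22^128≡37, 22^256≡16.
485 = 1 + 4 + 32 + 64 + 128 + 256, so 22^485 ≡ 22·23·10·18·37·16 ≡ 14 (mod 41).

14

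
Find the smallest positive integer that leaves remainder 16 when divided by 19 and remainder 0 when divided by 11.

187

Since 11·7 ≡ 1 (mod 19), take x = 0 + 11·((16−0)·7 mod 19) = 0 + 11·17 = 187.
Check: 187 mod 19 = 16, 187 mod 11 = 0.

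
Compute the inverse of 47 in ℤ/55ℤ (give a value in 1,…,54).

48

55 = 1·47 + 8
47 = 5·8 + 7
8 = 1·7 + 1
7 = 7·1 + 0
Back-substituting gives 47·48 ≡ 1 (mod 55).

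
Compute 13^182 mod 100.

By repeated squaring mod 100: 13^1≡13, 13^2≡69, 13^4≡61, 13^8≡21, 13^16≡41, 13^32≡81, 13^64≡61, 13^128≡21.
Since 182 = 2 + 4 + 16 + 32 + 128 in binary, 13^182 ≡ 69·61·41·81·21 ≡ 69 (mod 100).

69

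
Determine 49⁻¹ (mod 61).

61 = 1·49 + 12
49 = 4·12 + 1
12 = 12·1 + 0
Back-substituting gives 49·5 ≡ 1 (mod 61).

5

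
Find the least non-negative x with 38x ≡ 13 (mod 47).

The inverse of 38 mod 47 is 26 (since 38·26 = 988 ≡ 1).
So x ≡ 26·13 = 338 ≡ 9 (mod 47).

9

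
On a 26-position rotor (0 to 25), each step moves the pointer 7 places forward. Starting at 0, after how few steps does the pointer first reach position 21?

3

7⁻¹ ≡ 15 (mod 26) because 7·15 = 105 = 4·26 + 1.
Multiplying both sides by 15: x ≡ 15·21 = 315 ≡ 3 (mod 26).
Check: 7·3 = 21 = 0·26 + 21.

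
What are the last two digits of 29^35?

49

Successive squares of 29 mod 100: 29^1≡29, 29^2≡41, 29^4≡81, 29^8≡61, 29^16≡21, 29^32≡41.
35 = 1 + 2 + 32, so 29^35 ≡ 29·41·41 ≡ 49 (mod 100).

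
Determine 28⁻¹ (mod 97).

97 = 3·28 + 13
28 = 2·13 + 2
13 = 6·2 + 1
2 = 2·1 + 0
Back-substituting gives 28·52 ≡ 1 (mod 97).

52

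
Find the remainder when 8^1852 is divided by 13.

1

By repeated squaring mod 13: 8^1≡8, 8^2≡12, 8^4≡1, 8^8≡1, 8^16≡1, 8^32≡1, 8^64≡1, 8^128≡1, 8^256≡1, 8^512≡1, 8^1024≡1.
Since 1852 = 4 + 8 + 16 + 32 + 256 + 512 + 1024 in binary, 8^1852 ≡ 1·1·1·1·1·1·1 ≡ 1 (mod 13).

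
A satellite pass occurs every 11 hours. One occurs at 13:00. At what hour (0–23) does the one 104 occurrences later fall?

5

104·11 = 1144.
1144 mod 24 = 16 (since 47·24 = 1128).
(13 + 16) mod 24 = 5.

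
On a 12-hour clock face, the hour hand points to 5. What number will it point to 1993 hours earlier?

1993 − 166·12 = 1, so 1993 ≡ 1 (mod 12).
5 − 1 → 4 on a 12-hour dial.

4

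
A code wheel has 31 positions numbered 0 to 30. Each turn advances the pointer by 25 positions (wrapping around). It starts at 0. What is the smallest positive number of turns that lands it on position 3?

The inverse of 25 mod 31 is 5 (since 25·5 = 125 ≡ 1).
Multiplying both sides by 5: x ≡ 5·3 = 15 ≡ 15 (mod 31).
Check: 25·15 = 375 = 12·31 + 3.

15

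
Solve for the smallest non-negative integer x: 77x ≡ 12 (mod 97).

77

77⁻¹ ≡ 63 (mod 97) because 77·63 = 4851 = 50·97 + 1.
Multiplying both sides by 63: x ≡ 63·12 = 756 ≡ 77 (mod 97).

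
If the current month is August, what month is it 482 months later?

October

482 mod 12 = 2 (since 40·12 = 480).
August + 2 months → October.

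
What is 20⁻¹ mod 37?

20·13 = 260 = 7·37 + 1, so 20⁻¹ ≡ 13 (mod 37).

13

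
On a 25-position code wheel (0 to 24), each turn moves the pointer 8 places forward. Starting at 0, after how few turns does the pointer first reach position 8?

1

8⁻¹ ≡ 22 (mod 25) because 8·22 = 176 = 7·25 + 1.
So x ≡ 22·8 = 176 ≡ 1 (mod 25).
Check: 8·1 = 8 = 0·25 + 8.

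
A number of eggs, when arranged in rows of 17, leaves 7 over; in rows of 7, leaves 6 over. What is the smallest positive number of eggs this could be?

41

x ≡ 6 (mod 7) gives x ∈ {6, 13, 20, 27, 34, 41}.
The first of these with x mod 17 = 7 is 41.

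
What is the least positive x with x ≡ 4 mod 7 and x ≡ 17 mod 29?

x ≡ 4 (mod 7) gives x ∈ {4, 11, 18, 25, 32, 39, 46}.
The first of these with x mod 29 = 17 is 46.

46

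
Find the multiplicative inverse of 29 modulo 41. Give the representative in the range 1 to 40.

17

29·17 = 493 = 12·41 + 1, so 29⁻¹ ≡ 17 (mod 41).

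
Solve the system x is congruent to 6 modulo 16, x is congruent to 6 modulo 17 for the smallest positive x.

6

x ≡ 6 (mod 16) gives x ∈ {6}.
The first of these with x mod 17 = 6 is 6.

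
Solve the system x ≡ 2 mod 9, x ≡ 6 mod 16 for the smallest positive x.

38

x ≡ 2 (mod 9) gives x ∈ {2, 11, 20, 29, 38}.
The first of these with x mod 16 = 6 is 38.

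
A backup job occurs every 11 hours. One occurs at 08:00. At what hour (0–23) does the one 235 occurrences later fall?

1

235·11 = 2585.
2585 mod 24 = 17 (since 107·24 = 2568).
(8 + 17) mod 24 = 1.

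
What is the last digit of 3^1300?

The units digit of 3^n cycles with period 4: 3, 9, 7, 1, …
1300 leaves remainder 0 on division by 4, so 3^1300 ends in 1.

1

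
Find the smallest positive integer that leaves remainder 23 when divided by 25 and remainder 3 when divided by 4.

23

x ≡ 3 (mod 4) gives x ∈ {3, 7, 11, 15, 19, 23}.
The first of these with x mod 25 = 23 is 23.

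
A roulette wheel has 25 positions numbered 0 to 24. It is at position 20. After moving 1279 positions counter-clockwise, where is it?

1279 mod 25 = 4 (since 51·25 = 1275).
(20 − 4) mod 25 = 16.

16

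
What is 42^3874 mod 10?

4

Last digits of 2^n: 2, 4, 8, 6 (period 4).
3874 mod 4 = 2, so the last digit matches 2^2 = 4.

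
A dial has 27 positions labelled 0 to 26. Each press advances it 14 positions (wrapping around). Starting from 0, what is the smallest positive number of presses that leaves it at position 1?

2

14·2 = 28 = 1·27 + 1, so 14⁻¹ ≡ 2 (mod 27).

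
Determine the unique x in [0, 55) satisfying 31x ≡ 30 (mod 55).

31⁻¹ ≡ 16 (mod 55) because 31·16 = 496 = 9·55 + 1.
Multiplying both sides by 16: x ≡ 16·30 = 480 ≡ 40 (mod 55).

40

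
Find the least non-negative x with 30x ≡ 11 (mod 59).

30⁻¹ ≡ 2 (mod 59) because 30·2 = 60 = 1·59 + 1.
Multiplying both sides by 2: x ≡ 2·11 = 22 ≡ 22 (mod 59).

22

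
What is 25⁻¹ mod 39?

25

39 = 1·25 + 14
25 = 1·14 + 11
14 = 1·11 + 3
11 = 3·3 + 2
3 = 1·2 + 1
2 = 2·1 + 0
Back-substituting gives 25·25 ≡ 1 (mod 39).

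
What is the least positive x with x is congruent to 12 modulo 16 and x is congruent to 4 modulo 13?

108

x ≡ 4 (mod 13) gives x ∈ {4, 17, 30, 43, 56, 69, 82, 95, …}.
The first of these with x mod 16 = 12 is 108.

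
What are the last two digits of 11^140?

Successive squares of 11 mod 100: 11^1≡11, 11^2≡21, 11^4≡41, 11^8≡81, 11^16≡61, 11^32≡21, 11^64≡41, 11^128≡81.
Since 140 = 4 + 8 + 128 in binary, 11^140 ≡ 41·81·81 ≡ 1 (mod 100).

01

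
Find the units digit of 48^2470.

4

Powers of 8 mod 10 repeat with period 4: 8, 4, 2, 6.
2470 leaves remainder 2 on division by 4, so 48^2470 ends in 4.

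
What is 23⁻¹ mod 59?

18

23·18 = 414 = 7·59 + 1, so 23⁻¹ ≡ 18 (mod 59).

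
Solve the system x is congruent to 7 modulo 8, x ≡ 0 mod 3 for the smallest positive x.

15

Since 3·3 ≡ 1 (mod 8), take x = 0 + 3·((7−0)·3 mod 8) = 0 + 3·5 = 15.
Check: 15 mod 8 = 7, 15 mod 3 = 0.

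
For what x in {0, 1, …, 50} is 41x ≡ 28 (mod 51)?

The inverse of 41 mod 51 is 5 (since 41·5 = 205 ≡ 1).
Multiplying both sides by 5: x ≡ 5·28 = 140 ≡ 38 (mod 51).

38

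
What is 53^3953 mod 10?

Powers of 3 mod 10 repeat with period 4: 3, 9, 7, 1.
3953 leaves remainder 1 on division by 4, so 53^3953 ends in 3.

3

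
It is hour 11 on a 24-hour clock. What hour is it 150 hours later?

17

Dividing 150 by 24 gives quotient 6 and remainder 6.
(11 + 6) mod 24 = 17.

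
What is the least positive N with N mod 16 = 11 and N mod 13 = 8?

Since 13·5 ≡ 1 (mod 16), take x = 8 + 13·((11−8)·5 mod 16) = 8 + 13·15 = 203.
Check: 203 mod 16 = 11, 203 mod 13 = 8.

203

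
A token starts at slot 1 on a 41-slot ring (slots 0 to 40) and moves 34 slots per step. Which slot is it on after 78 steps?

78·34 = 2652.
2652 mod 41 = 28 (since 64·41 = 2624).
(1 + 28) mod 41 = 29.

29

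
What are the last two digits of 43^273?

Square-and-reduce mod 100: 43^1≡43, 43^2≡49, 43^4≡1, 43^8≡1, 43^16≡1, 43^32≡1, 43^64≡1, 43^128≡1, 43^256≡1.
273 = 1 + 16 + 256, so 43^273 ≡ 43·1·1 ≡ 43 (mod 100).

43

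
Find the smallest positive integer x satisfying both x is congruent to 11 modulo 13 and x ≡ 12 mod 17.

x ≡ 11 (mod 13) gives x ∈ {11, 24, 37, 50, 63}.
The first of these with x mod 17 = 12 is 63.

63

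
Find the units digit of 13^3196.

1

Powers of 3 mod 10 repeat with period 4: 3, 9, 7, 1.
3196 leaves remainder 0 on division by 4, so 13^3196 ends in 1.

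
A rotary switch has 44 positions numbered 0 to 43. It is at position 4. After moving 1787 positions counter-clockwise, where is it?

21

1787 − 40·44 = 27, so 1787 ≡ 27 (mod 44).
(4 − 27) mod 44 = 21.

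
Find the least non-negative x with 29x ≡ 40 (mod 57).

The inverse of 29 mod 57 is 2 (since 29·2 = 58 ≡ 1).
Multiplying both sides by 2: x ≡ 2·40 = 80 ≡ 23 (mod 57).
Check: 29·23 = 667 = 11·57 + 40.

23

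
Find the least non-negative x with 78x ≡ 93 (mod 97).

78⁻¹ ≡ 51 (mod 97) because 78·51 = 3978 = 41·97 + 1.
So x ≡ 51·93 = 4743 ≡ 87 (mod 97).
Check: 78·87 = 6786 = 69·97 + 93.

87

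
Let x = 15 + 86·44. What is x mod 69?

86·44 = 3784.
3784 = 54·69 + 58, so 3784 mod 69 = 58.
(15 + 58) mod 69 = 4.

4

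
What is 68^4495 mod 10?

The units digit of 68^n cycles with period 4: 8, 4, 2, 6, …
4495 leaves remainder 3 on division by 4, so 68^4495 ends in 2.

2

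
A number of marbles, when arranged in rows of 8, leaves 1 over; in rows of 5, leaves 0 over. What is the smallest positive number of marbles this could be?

x ≡ 0 (mod 5) gives x ∈ {0, 5, 10, 15, 20, 25}.
The first of these with x mod 8 = 1 is 25.

25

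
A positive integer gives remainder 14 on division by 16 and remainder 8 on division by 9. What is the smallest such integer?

62

Since 9·9 ≡ 1 (mod 16), take x = 8 + 9·((14−8)·9 mod 16) = 8 + 9·6 = 62.
Check: 62 mod 16 = 14, 62 mod 9 = 8.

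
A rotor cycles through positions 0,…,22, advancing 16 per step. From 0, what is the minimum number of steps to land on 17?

14

16⁻¹ ≡ 13 (mod 23) because 16·13 = 208 = 9·23 + 1.
Multiplying both sides by 13: x ≡ 13·17 = 221 ≡ 14 (mod 23).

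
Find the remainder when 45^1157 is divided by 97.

78

Successive squares of 45 mod 97: 45^1≡45, 45^2≡85, 45^4≡47, 45^8≡75, 45^16≡96, 45^32≡1, 45^64≡1, 45^128≡1, 45^256≡1, 45^512≡1, 45^1024≡1.
Since 1157 = 1 + 4 + 128 + 1024 in binary, 45^1157 ≡ 45·47·1·1 ≡ 78 (mod 97).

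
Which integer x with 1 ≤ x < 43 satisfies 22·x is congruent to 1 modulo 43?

22·2 = 44 = 1·43 + 1, so 22⁻¹ ≡ 2 (mod 43).

2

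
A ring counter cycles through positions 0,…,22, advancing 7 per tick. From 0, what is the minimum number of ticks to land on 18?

19

The inverse of 7 mod 23 is 10 (since 7·10 = 70 ≡ 1).
So x ≡ 10·18 = 180 ≡ 19 (mod 23).
Check: 7·19 = 133 = 5·23 + 18.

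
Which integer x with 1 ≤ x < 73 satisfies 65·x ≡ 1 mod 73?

9

73 = 1·65 + 8
65 = 8·8 + 1
8 = 8·1 + 0
Back-substituting gives 65·9 ≡ 1 (mod 73).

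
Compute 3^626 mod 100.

Square-and-reduce mod 100: 3^1≡3, 3^2≡9, 3^4≡81, 3^8≡61, 3^16≡21, 3^32≡41, 3^64≡81, 3^128≡61, 3^256≡21, 3^512≡41.
626 = 2 + 16 + 32 + 64 + 512, so 3^626 ≡ 9·21·41·81·41 ≡ 29 (mod 100).

29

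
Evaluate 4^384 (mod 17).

By repeated squaring mod 17: 4^1≡4, 4^2≡16, 4^4≡1, 4^8≡1, 4^16≡1, 4^32≡1, 4^64≡1, 4^128≡1, 4^256≡1.
384 = 128 + 256, so 4^384 ≡ 1·1 ≡ 1 (mod 17).

1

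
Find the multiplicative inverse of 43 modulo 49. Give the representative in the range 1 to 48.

8

43·8 = 344 = 7·49 + 1, so 43⁻¹ ≡ 8 (mod 49).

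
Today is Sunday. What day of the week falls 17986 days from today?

Wednesday

Dividing 17986 by 7 gives quotient 2569 and remainder 3.
Sunday + 3 days → Wednesday.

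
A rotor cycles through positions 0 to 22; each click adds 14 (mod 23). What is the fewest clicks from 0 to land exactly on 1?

14·5 = 70 = 3·23 + 1, so 14⁻¹ ≡ 5 (mod 23).

5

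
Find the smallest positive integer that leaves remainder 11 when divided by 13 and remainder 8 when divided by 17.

x ≡ 11 (mod 13) gives x ∈ {11, 24, 37, 50, 63, 76}.
The first of these with x mod 17 = 8 is 76.

76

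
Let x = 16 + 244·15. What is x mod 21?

1

244·15 = 3660.
Dividing 3660 by 21 gives quotient 174 and remainder 6.
(16 + 6) mod 21 = 1.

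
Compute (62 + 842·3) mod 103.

13

842·3 = 2526.
2526 − 24·103 = 54, so 2526 ≡ 54 (mod 103).
(62 + 54) mod 103 = 13.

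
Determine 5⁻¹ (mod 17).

7

5·7 = 35 = 2·17 + 1, so 5⁻¹ ≡ 7 (mod 17).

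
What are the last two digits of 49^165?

Square-and-reduce mod 100: 49^1≡49, 49^2≡1, 49^4≡1, 49^8≡1, 49^16≡1, 49^32≡1, 49^64≡1, 49^128≡1.
Since 165 = 1 + 4 + 32 + 128 in binary, 49^165 ≡ 49·1·1·1 ≡ 49 (mod 100).

49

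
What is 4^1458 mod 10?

Last digits of 4^n: 4, 6 (period 2).
1458 mod 2 = 0, so the last digit matches 4^2 = 6.

6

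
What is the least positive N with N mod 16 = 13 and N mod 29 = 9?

125

x ≡ 13 (mod 16) gives x ∈ {13, 29, 45, 61, 77, 93, 109, 125}.
The first of these with x mod 29 = 9 is 125.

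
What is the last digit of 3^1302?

9

The units digit of 3^n cycles with period 4: 3, 9, 7, 1, …
1302 mod 4 = 2, so the last digit matches 3^2 = 9.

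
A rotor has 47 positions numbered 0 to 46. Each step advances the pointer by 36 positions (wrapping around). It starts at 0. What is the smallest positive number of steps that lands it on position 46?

36⁻¹ ≡ 17 (mod 47) because 36·17 = 612 = 13·47 + 1.
Multiplying both sides by 17: x ≡ 17·46 = 782 ≡ 30 (mod 47).
Check: 36·30 = 1080 = 22·47 + 46.

30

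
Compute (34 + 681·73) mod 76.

43

681·73 = 49713.
49713 − 654·76 = 9, so 49713 ≡ 9 (mod 76).
(34 + 9) mod 76 = 43.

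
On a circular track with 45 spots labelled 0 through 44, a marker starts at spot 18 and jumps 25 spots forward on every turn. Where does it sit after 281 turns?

23

281·25 = 7025.
Dividing 7025 by 45 gives quotient 156 and remainder 5.
(18 + 5) mod 45 = 23.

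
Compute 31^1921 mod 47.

By repeated squaring mod 47: 31^1≡31, 31^2≡21, 31^4≡18, 31^8≡42, 31^16≡25, 31^32≡14, 31^64≡8, 31^128≡17, 31^256≡7, 31^512≡2, 31^1024≡4.
1921 = 1 + 128 + 256 + 512 + 1024, so 31^1921 ≡ 31·17·7·2·4 ≡ 43 (mod 47).

43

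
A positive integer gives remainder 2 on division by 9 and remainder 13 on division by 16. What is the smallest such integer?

x ≡ 2 (mod 9) gives x ∈ {2, 11, 20, 29}.
The first of these with x mod 16 = 13 is 29.

29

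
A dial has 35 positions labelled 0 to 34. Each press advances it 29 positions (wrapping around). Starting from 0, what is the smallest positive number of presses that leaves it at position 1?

29

35 = 1·29 + 6
29 = 4·6 + 5
6 = 1·5 + 1
5 = 5·1 + 0
Back-substituting gives 29·29 ≡ 1 (mod 35).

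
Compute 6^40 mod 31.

25

Square-and-reduce mod 31: 6^1≡6, 6^2≡5, 6^4≡25, 6^8≡5, 6^16≡25, 6^32≡5.
40 = 8 + 32, so 6^40 ≡ 5·5 ≡ 25 (mod 31).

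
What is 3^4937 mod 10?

3

Last digits of 3^n: 3, 9, 7, 1 (period 4).
4937 mod 4 = 1, so the last digit matches 3^1 = 3.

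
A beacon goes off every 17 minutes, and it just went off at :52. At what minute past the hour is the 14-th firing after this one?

50

14·17 = 238.
238 = 3·60 + 58, so 238 mod 60 = 58.
(52 + 58) mod 60 = 50.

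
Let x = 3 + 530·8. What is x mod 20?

530·8 = 4240.
Dividing 4240 by 20 gives quotient 212 and remainder 0.
(3 + 0) mod 20 = 3.

3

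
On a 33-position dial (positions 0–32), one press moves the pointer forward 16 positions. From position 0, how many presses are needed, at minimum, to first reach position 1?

31

16·31 = 496 = 15·33 + 1, so 16⁻¹ ≡ 31 (mod 33).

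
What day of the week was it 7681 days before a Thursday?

Tuesday

Dividing 7681 by 7 gives quotient 1097 and remainder 2.
Thursday − 2 days → Tuesday.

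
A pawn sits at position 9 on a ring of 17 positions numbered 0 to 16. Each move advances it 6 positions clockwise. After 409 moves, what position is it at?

15

409·6 = 2454.
2454 mod 17 = 6 (since 144·17 = 2448).
(9 + 6) mod 17 = 15.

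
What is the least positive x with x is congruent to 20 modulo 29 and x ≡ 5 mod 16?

Since 16·20 ≡ 1 (mod 29), take x = 5 + 16·((20−5)·20 mod 29) = 5 + 16·10 = 165.
Check: 165 mod 29 = 20, 165 mod 16 = 5.

165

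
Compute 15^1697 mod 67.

25

Successive squares of 15 mod 67: 15^1≡15, 15^2≡24, 15^4≡40, 15^8≡59, 15^16≡64, 15^32≡9, 15^64≡14, 15^128≡62, 15^256≡25, 15^512≡22, 15^1024≡15.
Since 1697 = 1 + 32 + 128 + 512 + 1024 in binary, 15^1697 ≡ 15·9·62·22·15 ≡ 25 (mod 67).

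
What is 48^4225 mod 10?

Last digits of 8^n: 8, 4, 2, 6 (period 4).
4225 leaves remainder 1 on division by 4, so 48^4225 ends in 8.

8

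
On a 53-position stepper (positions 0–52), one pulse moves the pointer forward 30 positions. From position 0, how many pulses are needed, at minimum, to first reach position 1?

23

30·23 = 690 = 13·53 + 1, so 30⁻¹ ≡ 23 (mod 53).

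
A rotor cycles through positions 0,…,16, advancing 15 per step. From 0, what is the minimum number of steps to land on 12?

15⁻¹ ≡ 8 (mod 17) because 15·8 = 120 = 7·17 + 1.
So x ≡ 8·12 = 96 ≡ 11 (mod 17).

11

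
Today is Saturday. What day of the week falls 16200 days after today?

Monday

Dividing 16200 by 7 gives quotient 2314 and remainder 2.
Saturday + 2 days → Monday.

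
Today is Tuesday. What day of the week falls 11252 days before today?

Saturday

Dividing 11252 by 7 gives quotient 1607 and remainder 3.
Tuesday − 3 days → Saturday.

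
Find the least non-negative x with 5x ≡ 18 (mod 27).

9

5⁻¹ ≡ 11 (mod 27) because 5·11 = 55 = 2·27 + 1.
So x ≡ 11·18 = 198 ≡ 9 (mod 27).
Check: 5·9 = 45 = 1·27 + 18.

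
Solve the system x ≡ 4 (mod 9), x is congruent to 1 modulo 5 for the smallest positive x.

31

Since 5·2 ≡ 1 (mod 9), take x = 1 + 5·((4−1)·2 mod 9) = 1 + 5·6 = 31.
Check: 31 mod 9 = 4, 31 mod 5 = 1.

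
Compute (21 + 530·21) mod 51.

530·21 = 11130.
11130 mod 51 = 12 (since 218·51 = 11118).
(21 + 12) mod 51 = 33.

33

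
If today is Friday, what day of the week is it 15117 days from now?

Dividing 15117 by 7 gives quotient 2159 and remainder 4.
Friday + 4 days → Tuesday.

Tuesday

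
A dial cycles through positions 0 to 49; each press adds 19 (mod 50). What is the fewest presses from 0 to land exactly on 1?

50 = 2·19 + 12
19 = 1·12 + 7
12 = 1·7 + 5
7 = 1·5 + 2
5 = 2·2 + 1
2 = 2·1 + 0
Back-substituting gives 19·29 ≡ 1 (mod 50).

29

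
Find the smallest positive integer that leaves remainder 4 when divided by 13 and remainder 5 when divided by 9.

95

x ≡ 5 (mod 9) gives x ∈ {5, 14, 23, 32, 41, 50, 59, 68, …}.
The first of these with x mod 13 = 4 is 95.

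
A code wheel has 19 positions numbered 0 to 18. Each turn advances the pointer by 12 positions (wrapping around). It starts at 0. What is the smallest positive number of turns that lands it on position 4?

The inverse of 12 mod 19 is 8 (since 12·8 = 96 ≡ 1).
Multiplying both sides by 8: x ≡ 8·4 = 32 ≡ 13 (mod 19).

13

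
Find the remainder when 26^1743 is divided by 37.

1

Successive squares of 26 mod 37: 26^1≡26, 26^2≡10, 26^4≡26, 26^8≡10, 26^16≡26, 26^32≡10, 26^64≡26, 26^128≡10, 26^256≡26, 26^512≡10, 26^1024≡26.
1743 = 1 + 2 + 4 + 8 + 64 + 128 + 512 + 1024, so 26^1743 ≡ 26·10·26·10·26·10·10·26 ≡ 1 (mod 37).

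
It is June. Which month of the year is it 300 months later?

June

300 = 25·12 + 0, so 300 mod 12 = 0.
June + 0 months → June.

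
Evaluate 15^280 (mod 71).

Square-and-reduce mod 71: 15^1≡15, 15^2≡12, 15^4≡2, 15^8≡4, 15^16≡16, 15^32≡43, 15^64≡3, 15^128≡9, 15^256≡10.
280 = 8 + 16 + 256, so 15^280 ≡ 4·16·10 ≡ 1 (mod 71).

1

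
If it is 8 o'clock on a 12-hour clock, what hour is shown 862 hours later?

862 = 71·12 + 10, so 862 mod 12 = 10.
8 + 10 → 6 on a 12-hour dial.

6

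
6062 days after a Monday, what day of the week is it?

6062 = 866·7 + 0, so 6062 mod 7 = 0.
Monday + 0 days → Monday.

Monday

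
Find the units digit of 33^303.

7

Powers of 3 mod 10 repeat with period 4: 3, 9, 7, 1.
303 mod 4 = 3, so the last digit matches 3^3 = 7.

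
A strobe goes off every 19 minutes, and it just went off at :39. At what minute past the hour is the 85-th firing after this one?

34

85·19 = 1615.
1615 = 26·60 + 55, so 1615 mod 60 = 55.
(39 + 55) mod 60 = 34.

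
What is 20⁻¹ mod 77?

20·27 = 540 = 7·77 + 1, so 20⁻¹ ≡ 27 (mod 77).

27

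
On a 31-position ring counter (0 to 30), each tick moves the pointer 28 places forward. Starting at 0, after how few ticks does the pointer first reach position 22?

3

The inverse of 28 mod 31 is 10 (since 28·10 = 280 ≡ 1).
Multiplying both sides by 10: x ≡ 10·22 = 220 ≡ 3 (mod 31).
Check: 28·3 = 84 = 2·31 + 22.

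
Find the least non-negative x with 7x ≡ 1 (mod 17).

5

The inverse of 7 mod 17 is 5 (since 7·5 = 35 ≡ 1).
Multiplying both sides by 5: x ≡ 5·1 = 5 ≡ 5 (mod 17).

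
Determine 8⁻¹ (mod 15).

2

8·2 = 16 = 1·15 + 1, so 8⁻¹ ≡ 2 (mod 15).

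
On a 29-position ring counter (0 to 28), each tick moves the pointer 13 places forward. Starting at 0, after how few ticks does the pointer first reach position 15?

13⁻¹ ≡ 9 (mod 29) because 13·9 = 117 = 4·29 + 1.
So x ≡ 9·15 = 135 ≡ 19 (mod 29).

19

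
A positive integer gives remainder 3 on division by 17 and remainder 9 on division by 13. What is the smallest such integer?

x ≡ 9 (mod 13) gives x ∈ {9, 22, 35, 48, 61, 74, 87, 100, …}.
The first of these with x mod 17 = 3 is 139.

139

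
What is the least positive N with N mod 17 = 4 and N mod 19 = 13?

Since 19·9 ≡ 1 (mod 17), take x = 13 + 19·((4−13)·9 mod 17) = 13 + 19·4 = 89.
Check: 89 mod 17 = 4, 89 mod 19 = 13.

89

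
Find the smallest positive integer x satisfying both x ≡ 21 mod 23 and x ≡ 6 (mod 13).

136

x ≡ 6 (mod 13) gives x ∈ {6, 19, 32, 45, 58, 71, 84, 97, …}.
The first of these with x mod 23 = 21 is 136.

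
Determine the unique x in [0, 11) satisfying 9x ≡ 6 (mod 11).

8

9⁻¹ ≡ 5 (mod 11) because 9·5 = 45 = 4·11 + 1.
Multiplying both sides by 5: x ≡ 5·6 = 30 ≡ 8 (mod 11).
Check: 9·8 = 72 = 6·11 + 6.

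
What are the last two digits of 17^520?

01

By repeated squaring mod 100: 17^1≡17, 17^2≡89, 17^4≡21, 17^8≡41, 17^16≡81, 17^32≡61, 17^64≡21, 17^128≡41, 17^256≡81, 17^512≡61.
Since 520 = 8 + 512 in binary, 17^520 ≡ 41·61 ≡ 1 (mod 100).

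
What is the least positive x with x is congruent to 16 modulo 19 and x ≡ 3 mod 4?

35

x ≡ 3 (mod 4) gives x ∈ {3, 7, 11, 15, 19, 23, 27, 31, …}.
The first of these with x mod 19 = 16 is 35.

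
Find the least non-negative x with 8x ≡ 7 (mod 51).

20

The inverse of 8 mod 51 is 32 (since 8·32 = 256 ≡ 1).
Multiplying both sides by 32: x ≡ 32·7 = 224 ≡ 20 (mod 51).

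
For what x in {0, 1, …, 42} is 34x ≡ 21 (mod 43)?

12

34⁻¹ ≡ 19 (mod 43) because 34·19 = 646 = 15·43 + 1.
So x ≡ 19·21 = 399 ≡ 12 (mod 43).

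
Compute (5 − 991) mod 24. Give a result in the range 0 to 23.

Dividing 991 by 24 gives quotient 41 and remainder 7.
(5 − 7) mod 24 = 22.

22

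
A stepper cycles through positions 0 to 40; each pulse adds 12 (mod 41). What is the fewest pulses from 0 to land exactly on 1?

24

12·24 = 288 = 7·41 + 1, so 12⁻¹ ≡ 24 (mod 41).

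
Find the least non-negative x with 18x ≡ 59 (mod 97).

The inverse of 18 mod 97 is 27 (since 18·27 = 486 ≡ 1).
So x ≡ 27·59 = 1593 ≡ 41 (mod 97).

41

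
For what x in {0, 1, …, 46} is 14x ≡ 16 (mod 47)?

28

14⁻¹ ≡ 37 (mod 47) because 14·37 = 518 = 11·47 + 1.
So x ≡ 37·16 = 592 ≡ 28 (mod 47).
Check: 14·28 = 392 = 8·47 + 16.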